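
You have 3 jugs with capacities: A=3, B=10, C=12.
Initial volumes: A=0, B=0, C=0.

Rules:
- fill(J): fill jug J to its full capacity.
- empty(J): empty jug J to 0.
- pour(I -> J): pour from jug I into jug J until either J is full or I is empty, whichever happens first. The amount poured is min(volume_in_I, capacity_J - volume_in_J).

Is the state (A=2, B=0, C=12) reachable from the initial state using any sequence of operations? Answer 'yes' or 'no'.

BFS from (A=0, B=0, C=0):
  1. fill(C) -> (A=0 B=0 C=12)
  2. pour(C -> B) -> (A=0 B=10 C=2)
  3. empty(B) -> (A=0 B=0 C=2)
  4. pour(C -> A) -> (A=2 B=0 C=0)
  5. fill(C) -> (A=2 B=0 C=12)
Target reached → yes.

Answer: yes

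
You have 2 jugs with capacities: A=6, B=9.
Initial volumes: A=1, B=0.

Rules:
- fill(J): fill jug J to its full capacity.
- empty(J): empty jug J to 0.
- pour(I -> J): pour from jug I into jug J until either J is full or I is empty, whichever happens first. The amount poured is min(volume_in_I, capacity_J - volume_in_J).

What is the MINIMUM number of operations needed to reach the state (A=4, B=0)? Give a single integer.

Answer: 4

Derivation:
BFS from (A=1, B=0). One shortest path:
  1. fill(B) -> (A=1 B=9)
  2. pour(B -> A) -> (A=6 B=4)
  3. empty(A) -> (A=0 B=4)
  4. pour(B -> A) -> (A=4 B=0)
Reached target in 4 moves.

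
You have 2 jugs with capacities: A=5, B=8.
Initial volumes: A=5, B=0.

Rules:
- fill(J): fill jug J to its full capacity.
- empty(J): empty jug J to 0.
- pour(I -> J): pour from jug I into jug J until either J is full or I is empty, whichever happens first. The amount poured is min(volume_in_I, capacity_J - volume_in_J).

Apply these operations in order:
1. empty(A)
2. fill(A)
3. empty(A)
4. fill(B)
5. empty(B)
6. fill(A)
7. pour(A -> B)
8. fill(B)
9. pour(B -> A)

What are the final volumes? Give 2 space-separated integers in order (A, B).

Step 1: empty(A) -> (A=0 B=0)
Step 2: fill(A) -> (A=5 B=0)
Step 3: empty(A) -> (A=0 B=0)
Step 4: fill(B) -> (A=0 B=8)
Step 5: empty(B) -> (A=0 B=0)
Step 6: fill(A) -> (A=5 B=0)
Step 7: pour(A -> B) -> (A=0 B=5)
Step 8: fill(B) -> (A=0 B=8)
Step 9: pour(B -> A) -> (A=5 B=3)

Answer: 5 3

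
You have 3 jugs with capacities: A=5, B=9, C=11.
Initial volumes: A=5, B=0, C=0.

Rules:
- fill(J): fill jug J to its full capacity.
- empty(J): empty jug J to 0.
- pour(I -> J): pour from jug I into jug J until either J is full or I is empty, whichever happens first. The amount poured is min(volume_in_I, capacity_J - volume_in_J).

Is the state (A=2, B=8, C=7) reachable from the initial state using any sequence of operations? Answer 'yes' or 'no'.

BFS explored all 400 reachable states.
Reachable set includes: (0,0,0), (0,0,1), (0,0,2), (0,0,3), (0,0,4), (0,0,5), (0,0,6), (0,0,7), (0,0,8), (0,0,9), (0,0,10), (0,0,11) ...
Target (A=2, B=8, C=7) not in reachable set → no.

Answer: no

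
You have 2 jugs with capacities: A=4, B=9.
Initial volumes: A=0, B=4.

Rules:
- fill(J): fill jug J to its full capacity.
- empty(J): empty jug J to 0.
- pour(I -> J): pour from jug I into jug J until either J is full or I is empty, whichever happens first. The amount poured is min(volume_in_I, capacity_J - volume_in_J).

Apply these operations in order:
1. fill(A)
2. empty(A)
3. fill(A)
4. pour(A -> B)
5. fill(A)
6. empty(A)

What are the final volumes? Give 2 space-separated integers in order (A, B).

Answer: 0 8

Derivation:
Step 1: fill(A) -> (A=4 B=4)
Step 2: empty(A) -> (A=0 B=4)
Step 3: fill(A) -> (A=4 B=4)
Step 4: pour(A -> B) -> (A=0 B=8)
Step 5: fill(A) -> (A=4 B=8)
Step 6: empty(A) -> (A=0 B=8)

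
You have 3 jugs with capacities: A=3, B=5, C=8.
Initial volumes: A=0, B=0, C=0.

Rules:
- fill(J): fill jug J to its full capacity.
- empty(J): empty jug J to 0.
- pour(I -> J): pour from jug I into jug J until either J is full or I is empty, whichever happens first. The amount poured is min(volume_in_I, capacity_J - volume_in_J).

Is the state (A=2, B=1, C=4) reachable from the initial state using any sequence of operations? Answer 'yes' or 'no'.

Answer: no

Derivation:
BFS explored all 160 reachable states.
Reachable set includes: (0,0,0), (0,0,1), (0,0,2), (0,0,3), (0,0,4), (0,0,5), (0,0,6), (0,0,7), (0,0,8), (0,1,0), (0,1,1), (0,1,2) ...
Target (A=2, B=1, C=4) not in reachable set → no.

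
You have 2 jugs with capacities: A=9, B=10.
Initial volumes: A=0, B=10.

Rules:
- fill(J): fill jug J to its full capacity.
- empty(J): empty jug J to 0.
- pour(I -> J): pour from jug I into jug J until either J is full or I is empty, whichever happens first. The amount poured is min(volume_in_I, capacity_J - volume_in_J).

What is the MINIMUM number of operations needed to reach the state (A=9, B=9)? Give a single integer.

BFS from (A=0, B=10). One shortest path:
  1. fill(A) -> (A=9 B=10)
  2. empty(B) -> (A=9 B=0)
  3. pour(A -> B) -> (A=0 B=9)
  4. fill(A) -> (A=9 B=9)
Reached target in 4 moves.

Answer: 4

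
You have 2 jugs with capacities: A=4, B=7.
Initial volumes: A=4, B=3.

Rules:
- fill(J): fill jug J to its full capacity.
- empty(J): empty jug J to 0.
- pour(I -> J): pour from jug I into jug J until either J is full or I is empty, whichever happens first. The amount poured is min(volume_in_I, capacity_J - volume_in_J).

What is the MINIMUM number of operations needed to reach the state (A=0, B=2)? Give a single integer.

BFS from (A=4, B=3). One shortest path:
  1. empty(A) -> (A=0 B=3)
  2. pour(B -> A) -> (A=3 B=0)
  3. fill(B) -> (A=3 B=7)
  4. pour(B -> A) -> (A=4 B=6)
  5. empty(A) -> (A=0 B=6)
  6. pour(B -> A) -> (A=4 B=2)
  7. empty(A) -> (A=0 B=2)
Reached target in 7 moves.

Answer: 7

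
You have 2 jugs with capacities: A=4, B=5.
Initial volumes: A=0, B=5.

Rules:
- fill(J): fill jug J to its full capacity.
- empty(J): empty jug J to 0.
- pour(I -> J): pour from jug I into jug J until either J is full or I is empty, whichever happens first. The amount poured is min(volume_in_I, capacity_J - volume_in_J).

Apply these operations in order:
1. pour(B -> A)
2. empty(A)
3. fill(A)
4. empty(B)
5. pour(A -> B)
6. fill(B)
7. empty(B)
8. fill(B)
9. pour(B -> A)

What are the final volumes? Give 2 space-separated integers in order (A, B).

Answer: 4 1

Derivation:
Step 1: pour(B -> A) -> (A=4 B=1)
Step 2: empty(A) -> (A=0 B=1)
Step 3: fill(A) -> (A=4 B=1)
Step 4: empty(B) -> (A=4 B=0)
Step 5: pour(A -> B) -> (A=0 B=4)
Step 6: fill(B) -> (A=0 B=5)
Step 7: empty(B) -> (A=0 B=0)
Step 8: fill(B) -> (A=0 B=5)
Step 9: pour(B -> A) -> (A=4 B=1)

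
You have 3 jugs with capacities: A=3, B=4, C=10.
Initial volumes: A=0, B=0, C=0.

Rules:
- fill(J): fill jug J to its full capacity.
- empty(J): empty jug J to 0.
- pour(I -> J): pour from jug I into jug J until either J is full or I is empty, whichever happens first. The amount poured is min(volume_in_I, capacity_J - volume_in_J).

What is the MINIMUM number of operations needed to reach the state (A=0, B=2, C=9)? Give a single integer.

Answer: 8

Derivation:
BFS from (A=0, B=0, C=0). One shortest path:
  1. fill(B) -> (A=0 B=4 C=0)
  2. fill(C) -> (A=0 B=4 C=10)
  3. pour(B -> A) -> (A=3 B=1 C=10)
  4. empty(A) -> (A=0 B=1 C=10)
  5. pour(B -> A) -> (A=1 B=0 C=10)
  6. pour(C -> B) -> (A=1 B=4 C=6)
  7. pour(B -> A) -> (A=3 B=2 C=6)
  8. pour(A -> C) -> (A=0 B=2 C=9)
Reached target in 8 moves.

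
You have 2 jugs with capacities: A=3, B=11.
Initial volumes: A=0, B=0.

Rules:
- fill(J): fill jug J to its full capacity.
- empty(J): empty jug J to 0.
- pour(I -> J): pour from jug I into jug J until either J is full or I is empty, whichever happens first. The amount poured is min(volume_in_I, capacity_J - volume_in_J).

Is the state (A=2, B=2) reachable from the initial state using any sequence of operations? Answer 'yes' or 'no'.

BFS explored all 28 reachable states.
Reachable set includes: (0,0), (0,1), (0,2), (0,3), (0,4), (0,5), (0,6), (0,7), (0,8), (0,9), (0,10), (0,11) ...
Target (A=2, B=2) not in reachable set → no.

Answer: no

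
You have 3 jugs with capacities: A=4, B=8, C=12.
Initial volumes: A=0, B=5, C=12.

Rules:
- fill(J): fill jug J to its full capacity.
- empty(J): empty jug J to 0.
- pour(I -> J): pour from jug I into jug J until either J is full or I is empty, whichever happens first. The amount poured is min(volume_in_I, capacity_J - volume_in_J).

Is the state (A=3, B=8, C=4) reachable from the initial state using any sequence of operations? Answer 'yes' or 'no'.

Answer: no

Derivation:
BFS explored all 68 reachable states.
Reachable set includes: (0,0,0), (0,0,1), (0,0,4), (0,0,5), (0,0,8), (0,0,9), (0,0,12), (0,1,0), (0,1,4), (0,1,8), (0,1,12), (0,4,0) ...
Target (A=3, B=8, C=4) not in reachable set → no.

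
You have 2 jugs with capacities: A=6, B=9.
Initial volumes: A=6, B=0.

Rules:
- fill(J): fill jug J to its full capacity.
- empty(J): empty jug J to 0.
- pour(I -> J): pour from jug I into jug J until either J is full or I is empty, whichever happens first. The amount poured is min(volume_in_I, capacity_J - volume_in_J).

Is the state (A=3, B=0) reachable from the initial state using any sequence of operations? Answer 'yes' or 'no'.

BFS from (A=6, B=0):
  1. pour(A -> B) -> (A=0 B=6)
  2. fill(A) -> (A=6 B=6)
  3. pour(A -> B) -> (A=3 B=9)
  4. empty(B) -> (A=3 B=0)
Target reached → yes.

Answer: yes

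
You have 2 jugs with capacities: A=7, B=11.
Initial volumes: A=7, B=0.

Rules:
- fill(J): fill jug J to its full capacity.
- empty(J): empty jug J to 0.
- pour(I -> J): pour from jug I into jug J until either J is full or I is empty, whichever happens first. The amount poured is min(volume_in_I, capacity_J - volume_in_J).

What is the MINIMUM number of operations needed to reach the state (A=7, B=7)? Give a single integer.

Answer: 2

Derivation:
BFS from (A=7, B=0). One shortest path:
  1. pour(A -> B) -> (A=0 B=7)
  2. fill(A) -> (A=7 B=7)
Reached target in 2 moves.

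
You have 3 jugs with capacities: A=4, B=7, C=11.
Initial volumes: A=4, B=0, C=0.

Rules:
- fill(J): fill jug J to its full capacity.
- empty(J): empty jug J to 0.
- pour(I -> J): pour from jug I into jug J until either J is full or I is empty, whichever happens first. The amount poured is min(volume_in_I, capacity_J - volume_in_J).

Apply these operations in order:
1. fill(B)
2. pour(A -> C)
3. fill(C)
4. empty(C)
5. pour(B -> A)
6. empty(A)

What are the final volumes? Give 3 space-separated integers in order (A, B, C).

Step 1: fill(B) -> (A=4 B=7 C=0)
Step 2: pour(A -> C) -> (A=0 B=7 C=4)
Step 3: fill(C) -> (A=0 B=7 C=11)
Step 4: empty(C) -> (A=0 B=7 C=0)
Step 5: pour(B -> A) -> (A=4 B=3 C=0)
Step 6: empty(A) -> (A=0 B=3 C=0)

Answer: 0 3 0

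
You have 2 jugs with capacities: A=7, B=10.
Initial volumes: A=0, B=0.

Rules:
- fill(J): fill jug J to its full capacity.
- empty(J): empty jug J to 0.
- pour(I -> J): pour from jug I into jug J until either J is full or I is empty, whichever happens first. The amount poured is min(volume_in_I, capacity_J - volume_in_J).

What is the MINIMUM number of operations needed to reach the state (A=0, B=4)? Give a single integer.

Answer: 6

Derivation:
BFS from (A=0, B=0). One shortest path:
  1. fill(A) -> (A=7 B=0)
  2. pour(A -> B) -> (A=0 B=7)
  3. fill(A) -> (A=7 B=7)
  4. pour(A -> B) -> (A=4 B=10)
  5. empty(B) -> (A=4 B=0)
  6. pour(A -> B) -> (A=0 B=4)
Reached target in 6 moves.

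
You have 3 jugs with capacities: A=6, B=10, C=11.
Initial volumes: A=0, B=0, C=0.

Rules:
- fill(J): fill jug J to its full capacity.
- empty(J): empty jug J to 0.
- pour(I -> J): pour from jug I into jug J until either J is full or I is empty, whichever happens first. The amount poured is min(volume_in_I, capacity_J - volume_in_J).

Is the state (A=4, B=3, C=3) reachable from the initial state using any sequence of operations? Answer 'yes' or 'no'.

BFS explored all 474 reachable states.
Reachable set includes: (0,0,0), (0,0,1), (0,0,2), (0,0,3), (0,0,4), (0,0,5), (0,0,6), (0,0,7), (0,0,8), (0,0,9), (0,0,10), (0,0,11) ...
Target (A=4, B=3, C=3) not in reachable set → no.

Answer: no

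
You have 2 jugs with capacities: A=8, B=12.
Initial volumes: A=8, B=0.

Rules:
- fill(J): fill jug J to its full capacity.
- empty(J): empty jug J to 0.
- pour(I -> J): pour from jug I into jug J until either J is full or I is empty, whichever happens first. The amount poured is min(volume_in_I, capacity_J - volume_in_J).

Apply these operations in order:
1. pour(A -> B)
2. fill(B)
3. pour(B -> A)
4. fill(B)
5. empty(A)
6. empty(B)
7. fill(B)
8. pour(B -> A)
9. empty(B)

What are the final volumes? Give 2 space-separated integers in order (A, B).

Answer: 8 0

Derivation:
Step 1: pour(A -> B) -> (A=0 B=8)
Step 2: fill(B) -> (A=0 B=12)
Step 3: pour(B -> A) -> (A=8 B=4)
Step 4: fill(B) -> (A=8 B=12)
Step 5: empty(A) -> (A=0 B=12)
Step 6: empty(B) -> (A=0 B=0)
Step 7: fill(B) -> (A=0 B=12)
Step 8: pour(B -> A) -> (A=8 B=4)
Step 9: empty(B) -> (A=8 B=0)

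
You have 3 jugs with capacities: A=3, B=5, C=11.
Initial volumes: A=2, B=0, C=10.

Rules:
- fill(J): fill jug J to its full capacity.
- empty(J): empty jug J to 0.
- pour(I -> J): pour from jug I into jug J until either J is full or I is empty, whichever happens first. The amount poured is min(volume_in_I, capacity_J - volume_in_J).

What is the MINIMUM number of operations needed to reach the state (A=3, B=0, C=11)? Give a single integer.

Answer: 2

Derivation:
BFS from (A=2, B=0, C=10). One shortest path:
  1. fill(A) -> (A=3 B=0 C=10)
  2. fill(C) -> (A=3 B=0 C=11)
Reached target in 2 moves.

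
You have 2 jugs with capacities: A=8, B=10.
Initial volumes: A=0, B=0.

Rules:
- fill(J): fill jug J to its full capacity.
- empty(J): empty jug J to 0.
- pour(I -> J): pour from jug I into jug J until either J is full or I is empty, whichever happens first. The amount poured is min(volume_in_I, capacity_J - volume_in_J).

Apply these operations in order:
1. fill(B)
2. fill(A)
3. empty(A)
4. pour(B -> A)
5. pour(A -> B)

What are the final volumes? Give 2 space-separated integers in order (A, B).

Step 1: fill(B) -> (A=0 B=10)
Step 2: fill(A) -> (A=8 B=10)
Step 3: empty(A) -> (A=0 B=10)
Step 4: pour(B -> A) -> (A=8 B=2)
Step 5: pour(A -> B) -> (A=0 B=10)

Answer: 0 10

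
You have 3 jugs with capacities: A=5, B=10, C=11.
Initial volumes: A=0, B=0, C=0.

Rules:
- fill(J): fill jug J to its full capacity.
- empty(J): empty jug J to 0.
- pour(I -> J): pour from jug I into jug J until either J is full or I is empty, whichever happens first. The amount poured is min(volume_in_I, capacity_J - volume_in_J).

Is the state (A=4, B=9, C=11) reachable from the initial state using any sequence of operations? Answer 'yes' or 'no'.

Answer: yes

Derivation:
BFS from (A=0, B=0, C=0):
  1. fill(A) -> (A=5 B=0 C=0)
  2. fill(B) -> (A=5 B=10 C=0)
  3. pour(B -> C) -> (A=5 B=0 C=10)
  4. fill(B) -> (A=5 B=10 C=10)
  5. pour(A -> C) -> (A=4 B=10 C=11)
  6. empty(C) -> (A=4 B=10 C=0)
  7. pour(B -> C) -> (A=4 B=0 C=10)
  8. fill(B) -> (A=4 B=10 C=10)
  9. pour(B -> C) -> (A=4 B=9 C=11)
Target reached → yes.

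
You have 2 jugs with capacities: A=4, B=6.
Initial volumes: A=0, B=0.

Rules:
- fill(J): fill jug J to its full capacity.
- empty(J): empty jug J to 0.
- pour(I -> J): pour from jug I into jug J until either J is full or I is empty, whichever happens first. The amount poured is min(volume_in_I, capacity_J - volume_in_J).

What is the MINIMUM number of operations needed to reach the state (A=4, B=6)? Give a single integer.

BFS from (A=0, B=0). One shortest path:
  1. fill(A) -> (A=4 B=0)
  2. fill(B) -> (A=4 B=6)
Reached target in 2 moves.

Answer: 2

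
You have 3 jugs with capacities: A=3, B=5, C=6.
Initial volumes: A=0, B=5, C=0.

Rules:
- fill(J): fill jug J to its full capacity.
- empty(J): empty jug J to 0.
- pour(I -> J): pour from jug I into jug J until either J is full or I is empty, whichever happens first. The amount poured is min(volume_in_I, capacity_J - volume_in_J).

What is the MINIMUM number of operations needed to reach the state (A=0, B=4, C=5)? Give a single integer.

BFS from (A=0, B=5, C=0). One shortest path:
  1. empty(B) -> (A=0 B=0 C=0)
  2. fill(C) -> (A=0 B=0 C=6)
  3. pour(C -> B) -> (A=0 B=5 C=1)
  4. pour(C -> A) -> (A=1 B=5 C=0)
  5. pour(B -> C) -> (A=1 B=0 C=5)
  6. pour(A -> B) -> (A=0 B=1 C=5)
  7. fill(A) -> (A=3 B=1 C=5)
  8. pour(A -> B) -> (A=0 B=4 C=5)
Reached target in 8 moves.

Answer: 8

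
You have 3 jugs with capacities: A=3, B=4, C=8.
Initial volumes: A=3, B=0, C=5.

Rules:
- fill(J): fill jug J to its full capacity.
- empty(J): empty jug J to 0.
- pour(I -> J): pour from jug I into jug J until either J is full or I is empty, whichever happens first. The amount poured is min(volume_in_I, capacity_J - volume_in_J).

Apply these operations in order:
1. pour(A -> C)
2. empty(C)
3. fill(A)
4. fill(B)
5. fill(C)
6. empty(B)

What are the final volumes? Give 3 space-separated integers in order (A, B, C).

Answer: 3 0 8

Derivation:
Step 1: pour(A -> C) -> (A=0 B=0 C=8)
Step 2: empty(C) -> (A=0 B=0 C=0)
Step 3: fill(A) -> (A=3 B=0 C=0)
Step 4: fill(B) -> (A=3 B=4 C=0)
Step 5: fill(C) -> (A=3 B=4 C=8)
Step 6: empty(B) -> (A=3 B=0 C=8)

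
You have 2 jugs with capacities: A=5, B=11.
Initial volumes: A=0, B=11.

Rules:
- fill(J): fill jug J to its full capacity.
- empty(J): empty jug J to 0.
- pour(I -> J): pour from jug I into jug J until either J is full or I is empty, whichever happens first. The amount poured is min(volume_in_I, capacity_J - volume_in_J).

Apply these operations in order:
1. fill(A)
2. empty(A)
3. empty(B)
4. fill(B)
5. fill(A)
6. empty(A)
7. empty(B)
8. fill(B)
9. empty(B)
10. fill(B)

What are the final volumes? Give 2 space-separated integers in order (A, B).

Step 1: fill(A) -> (A=5 B=11)
Step 2: empty(A) -> (A=0 B=11)
Step 3: empty(B) -> (A=0 B=0)
Step 4: fill(B) -> (A=0 B=11)
Step 5: fill(A) -> (A=5 B=11)
Step 6: empty(A) -> (A=0 B=11)
Step 7: empty(B) -> (A=0 B=0)
Step 8: fill(B) -> (A=0 B=11)
Step 9: empty(B) -> (A=0 B=0)
Step 10: fill(B) -> (A=0 B=11)

Answer: 0 11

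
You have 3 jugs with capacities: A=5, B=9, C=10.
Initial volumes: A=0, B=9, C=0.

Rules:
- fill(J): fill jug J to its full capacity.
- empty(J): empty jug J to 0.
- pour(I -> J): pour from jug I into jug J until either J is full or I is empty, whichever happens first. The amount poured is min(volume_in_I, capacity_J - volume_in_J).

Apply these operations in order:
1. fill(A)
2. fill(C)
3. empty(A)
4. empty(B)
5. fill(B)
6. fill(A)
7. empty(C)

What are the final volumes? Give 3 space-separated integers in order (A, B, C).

Step 1: fill(A) -> (A=5 B=9 C=0)
Step 2: fill(C) -> (A=5 B=9 C=10)
Step 3: empty(A) -> (A=0 B=9 C=10)
Step 4: empty(B) -> (A=0 B=0 C=10)
Step 5: fill(B) -> (A=0 B=9 C=10)
Step 6: fill(A) -> (A=5 B=9 C=10)
Step 7: empty(C) -> (A=5 B=9 C=0)

Answer: 5 9 0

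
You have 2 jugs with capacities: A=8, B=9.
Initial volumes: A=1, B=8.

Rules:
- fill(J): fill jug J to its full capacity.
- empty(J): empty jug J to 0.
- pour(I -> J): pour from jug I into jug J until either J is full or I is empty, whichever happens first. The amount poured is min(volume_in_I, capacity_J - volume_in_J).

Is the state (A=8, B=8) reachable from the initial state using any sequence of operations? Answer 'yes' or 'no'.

Answer: yes

Derivation:
BFS from (A=1, B=8):
  1. fill(A) -> (A=8 B=8)
Target reached → yes.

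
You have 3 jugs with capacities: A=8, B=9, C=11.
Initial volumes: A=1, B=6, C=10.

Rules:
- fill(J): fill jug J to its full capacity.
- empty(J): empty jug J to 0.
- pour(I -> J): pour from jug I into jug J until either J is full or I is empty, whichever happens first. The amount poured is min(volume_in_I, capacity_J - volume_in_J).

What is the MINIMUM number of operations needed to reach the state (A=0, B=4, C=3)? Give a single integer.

Answer: 6

Derivation:
BFS from (A=1, B=6, C=10). One shortest path:
  1. empty(A) -> (A=0 B=6 C=10)
  2. pour(B -> C) -> (A=0 B=5 C=11)
  3. pour(C -> A) -> (A=8 B=5 C=3)
  4. pour(A -> B) -> (A=4 B=9 C=3)
  5. empty(B) -> (A=4 B=0 C=3)
  6. pour(A -> B) -> (A=0 B=4 C=3)
Reached target in 6 moves.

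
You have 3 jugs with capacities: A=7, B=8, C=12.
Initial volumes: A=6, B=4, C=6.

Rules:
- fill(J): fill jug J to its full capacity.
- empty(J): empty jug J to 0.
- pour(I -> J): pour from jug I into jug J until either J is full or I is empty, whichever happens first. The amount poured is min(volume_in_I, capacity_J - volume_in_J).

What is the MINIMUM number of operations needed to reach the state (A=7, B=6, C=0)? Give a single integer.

BFS from (A=6, B=4, C=6). One shortest path:
  1. fill(A) -> (A=7 B=4 C=6)
  2. empty(B) -> (A=7 B=0 C=6)
  3. pour(C -> B) -> (A=7 B=6 C=0)
Reached target in 3 moves.

Answer: 3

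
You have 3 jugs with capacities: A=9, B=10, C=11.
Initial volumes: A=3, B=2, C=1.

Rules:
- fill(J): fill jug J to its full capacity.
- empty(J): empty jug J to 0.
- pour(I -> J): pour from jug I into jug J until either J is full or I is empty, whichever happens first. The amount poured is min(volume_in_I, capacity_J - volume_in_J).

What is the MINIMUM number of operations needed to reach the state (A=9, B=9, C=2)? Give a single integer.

Answer: 5

Derivation:
BFS from (A=3, B=2, C=1). One shortest path:
  1. fill(A) -> (A=9 B=2 C=1)
  2. fill(B) -> (A=9 B=10 C=1)
  3. pour(A -> C) -> (A=0 B=10 C=10)
  4. pour(B -> C) -> (A=0 B=9 C=11)
  5. pour(C -> A) -> (A=9 B=9 C=2)
Reached target in 5 moves.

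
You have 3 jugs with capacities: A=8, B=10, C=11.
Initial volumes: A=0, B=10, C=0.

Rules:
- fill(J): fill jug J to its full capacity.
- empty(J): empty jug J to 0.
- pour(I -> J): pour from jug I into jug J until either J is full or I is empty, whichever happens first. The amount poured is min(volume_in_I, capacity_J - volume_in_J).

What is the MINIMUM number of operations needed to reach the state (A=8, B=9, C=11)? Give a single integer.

BFS from (A=0, B=10, C=0). One shortest path:
  1. fill(A) -> (A=8 B=10 C=0)
  2. pour(B -> C) -> (A=8 B=0 C=10)
  3. fill(B) -> (A=8 B=10 C=10)
  4. pour(B -> C) -> (A=8 B=9 C=11)
Reached target in 4 moves.

Answer: 4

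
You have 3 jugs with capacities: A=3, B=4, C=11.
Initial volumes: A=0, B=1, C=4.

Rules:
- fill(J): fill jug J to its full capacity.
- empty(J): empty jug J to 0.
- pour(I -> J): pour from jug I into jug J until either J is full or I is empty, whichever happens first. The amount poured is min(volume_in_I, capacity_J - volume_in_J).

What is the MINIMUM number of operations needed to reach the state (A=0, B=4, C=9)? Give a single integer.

Answer: 4

Derivation:
BFS from (A=0, B=1, C=4). One shortest path:
  1. pour(B -> C) -> (A=0 B=0 C=5)
  2. fill(B) -> (A=0 B=4 C=5)
  3. pour(B -> C) -> (A=0 B=0 C=9)
  4. fill(B) -> (A=0 B=4 C=9)
Reached target in 4 moves.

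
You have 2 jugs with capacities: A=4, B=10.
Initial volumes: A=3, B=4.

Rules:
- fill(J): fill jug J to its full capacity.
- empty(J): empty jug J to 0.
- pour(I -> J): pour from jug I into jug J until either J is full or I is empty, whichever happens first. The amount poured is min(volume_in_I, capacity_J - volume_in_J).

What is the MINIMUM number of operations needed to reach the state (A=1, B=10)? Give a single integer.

Answer: 3

Derivation:
BFS from (A=3, B=4). One shortest path:
  1. pour(A -> B) -> (A=0 B=7)
  2. fill(A) -> (A=4 B=7)
  3. pour(A -> B) -> (A=1 B=10)
Reached target in 3 moves.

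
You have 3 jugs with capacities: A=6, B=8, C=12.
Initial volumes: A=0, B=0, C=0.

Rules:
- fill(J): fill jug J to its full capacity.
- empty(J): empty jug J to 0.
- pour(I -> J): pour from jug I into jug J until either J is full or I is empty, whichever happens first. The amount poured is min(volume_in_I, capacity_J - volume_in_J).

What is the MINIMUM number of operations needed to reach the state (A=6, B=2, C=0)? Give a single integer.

BFS from (A=0, B=0, C=0). One shortest path:
  1. fill(B) -> (A=0 B=8 C=0)
  2. pour(B -> A) -> (A=6 B=2 C=0)
Reached target in 2 moves.

Answer: 2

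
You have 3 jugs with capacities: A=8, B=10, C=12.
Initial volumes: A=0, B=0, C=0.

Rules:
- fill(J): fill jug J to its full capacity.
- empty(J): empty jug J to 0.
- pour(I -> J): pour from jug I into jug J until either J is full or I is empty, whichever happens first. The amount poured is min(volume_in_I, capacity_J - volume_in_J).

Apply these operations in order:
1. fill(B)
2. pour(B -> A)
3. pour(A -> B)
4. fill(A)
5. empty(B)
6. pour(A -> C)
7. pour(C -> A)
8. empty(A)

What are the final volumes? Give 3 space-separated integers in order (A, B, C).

Step 1: fill(B) -> (A=0 B=10 C=0)
Step 2: pour(B -> A) -> (A=8 B=2 C=0)
Step 3: pour(A -> B) -> (A=0 B=10 C=0)
Step 4: fill(A) -> (A=8 B=10 C=0)
Step 5: empty(B) -> (A=8 B=0 C=0)
Step 6: pour(A -> C) -> (A=0 B=0 C=8)
Step 7: pour(C -> A) -> (A=8 B=0 C=0)
Step 8: empty(A) -> (A=0 B=0 C=0)

Answer: 0 0 0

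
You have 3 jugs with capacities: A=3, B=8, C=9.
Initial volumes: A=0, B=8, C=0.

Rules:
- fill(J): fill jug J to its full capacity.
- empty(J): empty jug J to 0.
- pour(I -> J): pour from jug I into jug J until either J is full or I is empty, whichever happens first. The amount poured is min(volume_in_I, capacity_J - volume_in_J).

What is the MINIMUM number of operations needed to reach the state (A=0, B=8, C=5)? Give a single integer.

Answer: 4

Derivation:
BFS from (A=0, B=8, C=0). One shortest path:
  1. pour(B -> A) -> (A=3 B=5 C=0)
  2. empty(A) -> (A=0 B=5 C=0)
  3. pour(B -> C) -> (A=0 B=0 C=5)
  4. fill(B) -> (A=0 B=8 C=5)
Reached target in 4 moves.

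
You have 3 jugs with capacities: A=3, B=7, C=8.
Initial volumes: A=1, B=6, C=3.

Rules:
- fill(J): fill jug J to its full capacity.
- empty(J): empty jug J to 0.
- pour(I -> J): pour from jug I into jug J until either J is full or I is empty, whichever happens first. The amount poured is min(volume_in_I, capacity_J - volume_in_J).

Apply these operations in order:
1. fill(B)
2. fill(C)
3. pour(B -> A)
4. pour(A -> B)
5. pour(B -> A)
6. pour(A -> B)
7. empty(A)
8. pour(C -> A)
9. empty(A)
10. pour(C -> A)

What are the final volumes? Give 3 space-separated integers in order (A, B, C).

Step 1: fill(B) -> (A=1 B=7 C=3)
Step 2: fill(C) -> (A=1 B=7 C=8)
Step 3: pour(B -> A) -> (A=3 B=5 C=8)
Step 4: pour(A -> B) -> (A=1 B=7 C=8)
Step 5: pour(B -> A) -> (A=3 B=5 C=8)
Step 6: pour(A -> B) -> (A=1 B=7 C=8)
Step 7: empty(A) -> (A=0 B=7 C=8)
Step 8: pour(C -> A) -> (A=3 B=7 C=5)
Step 9: empty(A) -> (A=0 B=7 C=5)
Step 10: pour(C -> A) -> (A=3 B=7 C=2)

Answer: 3 7 2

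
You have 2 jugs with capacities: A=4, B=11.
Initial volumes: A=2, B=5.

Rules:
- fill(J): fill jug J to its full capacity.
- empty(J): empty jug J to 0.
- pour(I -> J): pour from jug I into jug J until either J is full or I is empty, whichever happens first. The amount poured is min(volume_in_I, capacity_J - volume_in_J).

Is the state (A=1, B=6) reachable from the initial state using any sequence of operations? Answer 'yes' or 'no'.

BFS explored all 31 reachable states.
Reachable set includes: (0,0), (0,1), (0,2), (0,3), (0,4), (0,5), (0,6), (0,7), (0,8), (0,9), (0,10), (0,11) ...
Target (A=1, B=6) not in reachable set → no.

Answer: no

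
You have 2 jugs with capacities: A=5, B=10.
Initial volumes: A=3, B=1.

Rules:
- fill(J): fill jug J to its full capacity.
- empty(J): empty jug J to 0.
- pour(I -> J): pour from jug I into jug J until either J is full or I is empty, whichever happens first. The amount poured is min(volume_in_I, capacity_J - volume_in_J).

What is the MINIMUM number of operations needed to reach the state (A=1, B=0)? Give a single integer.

BFS from (A=3, B=1). One shortest path:
  1. empty(A) -> (A=0 B=1)
  2. pour(B -> A) -> (A=1 B=0)
Reached target in 2 moves.

Answer: 2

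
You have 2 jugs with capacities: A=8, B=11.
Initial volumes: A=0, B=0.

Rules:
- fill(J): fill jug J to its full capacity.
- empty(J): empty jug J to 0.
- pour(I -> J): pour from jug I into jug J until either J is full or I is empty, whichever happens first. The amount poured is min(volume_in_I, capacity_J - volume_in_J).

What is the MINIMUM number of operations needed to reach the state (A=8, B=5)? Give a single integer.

BFS from (A=0, B=0). One shortest path:
  1. fill(A) -> (A=8 B=0)
  2. pour(A -> B) -> (A=0 B=8)
  3. fill(A) -> (A=8 B=8)
  4. pour(A -> B) -> (A=5 B=11)
  5. empty(B) -> (A=5 B=0)
  6. pour(A -> B) -> (A=0 B=5)
  7. fill(A) -> (A=8 B=5)
Reached target in 7 moves.

Answer: 7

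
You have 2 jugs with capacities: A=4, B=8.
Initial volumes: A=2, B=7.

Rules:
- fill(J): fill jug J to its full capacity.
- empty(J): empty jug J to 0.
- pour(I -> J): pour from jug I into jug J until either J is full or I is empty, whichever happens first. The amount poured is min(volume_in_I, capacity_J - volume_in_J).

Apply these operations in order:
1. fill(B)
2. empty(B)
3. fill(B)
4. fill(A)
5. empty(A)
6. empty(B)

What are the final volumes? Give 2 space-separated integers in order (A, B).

Step 1: fill(B) -> (A=2 B=8)
Step 2: empty(B) -> (A=2 B=0)
Step 3: fill(B) -> (A=2 B=8)
Step 4: fill(A) -> (A=4 B=8)
Step 5: empty(A) -> (A=0 B=8)
Step 6: empty(B) -> (A=0 B=0)

Answer: 0 0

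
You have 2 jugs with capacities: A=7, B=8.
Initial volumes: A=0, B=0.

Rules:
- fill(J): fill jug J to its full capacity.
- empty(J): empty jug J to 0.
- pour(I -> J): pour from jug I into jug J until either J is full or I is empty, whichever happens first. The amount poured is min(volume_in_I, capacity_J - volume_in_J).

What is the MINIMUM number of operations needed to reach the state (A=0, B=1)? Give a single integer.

BFS from (A=0, B=0). One shortest path:
  1. fill(B) -> (A=0 B=8)
  2. pour(B -> A) -> (A=7 B=1)
  3. empty(A) -> (A=0 B=1)
Reached target in 3 moves.

Answer: 3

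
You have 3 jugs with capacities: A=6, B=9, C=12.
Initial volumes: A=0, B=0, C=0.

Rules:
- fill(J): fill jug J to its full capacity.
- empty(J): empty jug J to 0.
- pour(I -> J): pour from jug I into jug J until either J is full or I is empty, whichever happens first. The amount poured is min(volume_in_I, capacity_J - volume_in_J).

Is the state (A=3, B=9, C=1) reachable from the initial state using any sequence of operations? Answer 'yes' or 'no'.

BFS explored all 54 reachable states.
Reachable set includes: (0,0,0), (0,0,3), (0,0,6), (0,0,9), (0,0,12), (0,3,0), (0,3,3), (0,3,6), (0,3,9), (0,3,12), (0,6,0), (0,6,3) ...
Target (A=3, B=9, C=1) not in reachable set → no.

Answer: no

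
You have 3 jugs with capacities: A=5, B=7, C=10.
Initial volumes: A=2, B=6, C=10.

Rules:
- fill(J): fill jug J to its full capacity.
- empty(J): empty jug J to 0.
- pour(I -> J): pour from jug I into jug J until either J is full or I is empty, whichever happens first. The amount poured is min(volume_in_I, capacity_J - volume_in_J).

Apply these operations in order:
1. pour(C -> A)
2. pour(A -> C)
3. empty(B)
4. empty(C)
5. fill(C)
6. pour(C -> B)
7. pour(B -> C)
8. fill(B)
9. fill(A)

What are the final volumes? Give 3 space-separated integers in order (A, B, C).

Answer: 5 7 10

Derivation:
Step 1: pour(C -> A) -> (A=5 B=6 C=7)
Step 2: pour(A -> C) -> (A=2 B=6 C=10)
Step 3: empty(B) -> (A=2 B=0 C=10)
Step 4: empty(C) -> (A=2 B=0 C=0)
Step 5: fill(C) -> (A=2 B=0 C=10)
Step 6: pour(C -> B) -> (A=2 B=7 C=3)
Step 7: pour(B -> C) -> (A=2 B=0 C=10)
Step 8: fill(B) -> (A=2 B=7 C=10)
Step 9: fill(A) -> (A=5 B=7 C=10)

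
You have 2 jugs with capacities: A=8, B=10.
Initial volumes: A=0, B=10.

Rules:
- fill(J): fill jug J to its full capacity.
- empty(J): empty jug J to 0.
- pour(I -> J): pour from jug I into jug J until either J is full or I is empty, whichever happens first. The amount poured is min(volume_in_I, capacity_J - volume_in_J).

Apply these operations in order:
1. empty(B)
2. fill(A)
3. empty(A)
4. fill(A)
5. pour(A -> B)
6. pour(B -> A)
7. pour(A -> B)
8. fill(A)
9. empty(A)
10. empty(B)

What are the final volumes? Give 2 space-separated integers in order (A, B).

Step 1: empty(B) -> (A=0 B=0)
Step 2: fill(A) -> (A=8 B=0)
Step 3: empty(A) -> (A=0 B=0)
Step 4: fill(A) -> (A=8 B=0)
Step 5: pour(A -> B) -> (A=0 B=8)
Step 6: pour(B -> A) -> (A=8 B=0)
Step 7: pour(A -> B) -> (A=0 B=8)
Step 8: fill(A) -> (A=8 B=8)
Step 9: empty(A) -> (A=0 B=8)
Step 10: empty(B) -> (A=0 B=0)

Answer: 0 0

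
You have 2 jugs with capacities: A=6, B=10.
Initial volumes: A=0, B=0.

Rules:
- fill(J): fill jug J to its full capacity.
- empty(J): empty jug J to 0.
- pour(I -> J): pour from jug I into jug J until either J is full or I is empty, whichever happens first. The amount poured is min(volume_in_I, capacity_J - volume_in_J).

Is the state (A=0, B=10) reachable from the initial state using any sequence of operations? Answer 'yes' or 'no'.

BFS from (A=0, B=0):
  1. fill(B) -> (A=0 B=10)
Target reached → yes.

Answer: yes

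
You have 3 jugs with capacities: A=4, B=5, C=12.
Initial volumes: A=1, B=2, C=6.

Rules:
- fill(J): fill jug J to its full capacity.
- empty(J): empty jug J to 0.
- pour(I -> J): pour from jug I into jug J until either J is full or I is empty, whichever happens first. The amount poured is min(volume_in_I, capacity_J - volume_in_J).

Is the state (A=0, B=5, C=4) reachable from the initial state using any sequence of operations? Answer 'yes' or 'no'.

BFS from (A=1, B=2, C=6):
  1. pour(A -> B) -> (A=0 B=3 C=6)
  2. pour(C -> B) -> (A=0 B=5 C=4)
Target reached → yes.

Answer: yes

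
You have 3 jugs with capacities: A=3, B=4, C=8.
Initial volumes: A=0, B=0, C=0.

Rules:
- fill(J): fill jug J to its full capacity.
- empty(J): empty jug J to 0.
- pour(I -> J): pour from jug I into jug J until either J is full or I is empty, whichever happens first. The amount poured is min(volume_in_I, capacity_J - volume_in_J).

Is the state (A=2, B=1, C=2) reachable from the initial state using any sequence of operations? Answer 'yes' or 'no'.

BFS explored all 138 reachable states.
Reachable set includes: (0,0,0), (0,0,1), (0,0,2), (0,0,3), (0,0,4), (0,0,5), (0,0,6), (0,0,7), (0,0,8), (0,1,0), (0,1,1), (0,1,2) ...
Target (A=2, B=1, C=2) not in reachable set → no.

Answer: no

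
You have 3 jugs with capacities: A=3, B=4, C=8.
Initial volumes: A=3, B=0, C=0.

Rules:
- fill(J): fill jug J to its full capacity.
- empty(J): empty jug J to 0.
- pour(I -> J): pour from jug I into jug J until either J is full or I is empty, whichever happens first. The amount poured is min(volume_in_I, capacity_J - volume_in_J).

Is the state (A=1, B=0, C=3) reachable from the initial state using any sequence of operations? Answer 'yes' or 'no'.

Answer: yes

Derivation:
BFS from (A=3, B=0, C=0):
  1. empty(A) -> (A=0 B=0 C=0)
  2. fill(B) -> (A=0 B=4 C=0)
  3. pour(B -> A) -> (A=3 B=1 C=0)
  4. pour(A -> C) -> (A=0 B=1 C=3)
  5. pour(B -> A) -> (A=1 B=0 C=3)
Target reached → yes.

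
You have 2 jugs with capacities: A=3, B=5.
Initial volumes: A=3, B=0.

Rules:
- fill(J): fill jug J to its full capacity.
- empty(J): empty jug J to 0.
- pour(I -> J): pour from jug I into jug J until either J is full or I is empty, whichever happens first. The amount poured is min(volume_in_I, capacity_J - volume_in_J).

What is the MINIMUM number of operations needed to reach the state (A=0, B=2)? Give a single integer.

Answer: 4

Derivation:
BFS from (A=3, B=0). One shortest path:
  1. empty(A) -> (A=0 B=0)
  2. fill(B) -> (A=0 B=5)
  3. pour(B -> A) -> (A=3 B=2)
  4. empty(A) -> (A=0 B=2)
Reached target in 4 moves.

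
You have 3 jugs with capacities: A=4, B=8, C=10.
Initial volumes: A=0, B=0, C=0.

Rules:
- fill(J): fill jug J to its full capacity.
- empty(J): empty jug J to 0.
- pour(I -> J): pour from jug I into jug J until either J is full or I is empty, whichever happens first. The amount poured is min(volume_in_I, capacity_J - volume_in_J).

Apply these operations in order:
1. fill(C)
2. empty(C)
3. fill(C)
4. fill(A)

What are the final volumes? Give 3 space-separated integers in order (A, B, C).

Answer: 4 0 10

Derivation:
Step 1: fill(C) -> (A=0 B=0 C=10)
Step 2: empty(C) -> (A=0 B=0 C=0)
Step 3: fill(C) -> (A=0 B=0 C=10)
Step 4: fill(A) -> (A=4 B=0 C=10)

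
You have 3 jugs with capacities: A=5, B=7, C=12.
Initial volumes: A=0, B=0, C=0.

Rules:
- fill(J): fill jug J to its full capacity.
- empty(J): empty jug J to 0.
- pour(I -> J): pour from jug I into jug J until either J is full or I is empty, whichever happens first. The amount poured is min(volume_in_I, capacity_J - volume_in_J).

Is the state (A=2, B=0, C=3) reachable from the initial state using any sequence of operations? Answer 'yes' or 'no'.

Answer: yes

Derivation:
BFS from (A=0, B=0, C=0):
  1. fill(C) -> (A=0 B=0 C=12)
  2. pour(C -> B) -> (A=0 B=7 C=5)
  3. pour(B -> A) -> (A=5 B=2 C=5)
  4. pour(A -> C) -> (A=0 B=2 C=10)
  5. pour(B -> A) -> (A=2 B=0 C=10)
  6. pour(C -> B) -> (A=2 B=7 C=3)
  7. empty(B) -> (A=2 B=0 C=3)
Target reached → yes.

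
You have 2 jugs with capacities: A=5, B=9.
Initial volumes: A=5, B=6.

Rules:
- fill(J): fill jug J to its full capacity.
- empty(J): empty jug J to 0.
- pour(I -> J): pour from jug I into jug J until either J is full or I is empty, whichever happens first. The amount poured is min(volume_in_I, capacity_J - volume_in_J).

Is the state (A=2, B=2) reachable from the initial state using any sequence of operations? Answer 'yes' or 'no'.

Answer: no

Derivation:
BFS explored all 28 reachable states.
Reachable set includes: (0,0), (0,1), (0,2), (0,3), (0,4), (0,5), (0,6), (0,7), (0,8), (0,9), (1,0), (1,9) ...
Target (A=2, B=2) not in reachable set → no.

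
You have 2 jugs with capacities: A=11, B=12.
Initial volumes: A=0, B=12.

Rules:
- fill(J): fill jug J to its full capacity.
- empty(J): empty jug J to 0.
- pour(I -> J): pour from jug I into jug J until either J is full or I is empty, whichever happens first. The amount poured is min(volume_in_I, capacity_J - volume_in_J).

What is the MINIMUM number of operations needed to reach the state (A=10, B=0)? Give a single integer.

Answer: 6

Derivation:
BFS from (A=0, B=12). One shortest path:
  1. fill(A) -> (A=11 B=12)
  2. empty(B) -> (A=11 B=0)
  3. pour(A -> B) -> (A=0 B=11)
  4. fill(A) -> (A=11 B=11)
  5. pour(A -> B) -> (A=10 B=12)
  6. empty(B) -> (A=10 B=0)
Reached target in 6 moves.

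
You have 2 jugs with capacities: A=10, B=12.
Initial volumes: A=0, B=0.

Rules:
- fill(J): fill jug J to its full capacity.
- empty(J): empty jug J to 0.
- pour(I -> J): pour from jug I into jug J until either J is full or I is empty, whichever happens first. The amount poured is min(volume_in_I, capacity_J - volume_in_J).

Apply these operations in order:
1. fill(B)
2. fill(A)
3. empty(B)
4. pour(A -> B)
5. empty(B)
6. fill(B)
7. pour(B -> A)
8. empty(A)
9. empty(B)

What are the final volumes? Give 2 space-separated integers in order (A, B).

Answer: 0 0

Derivation:
Step 1: fill(B) -> (A=0 B=12)
Step 2: fill(A) -> (A=10 B=12)
Step 3: empty(B) -> (A=10 B=0)
Step 4: pour(A -> B) -> (A=0 B=10)
Step 5: empty(B) -> (A=0 B=0)
Step 6: fill(B) -> (A=0 B=12)
Step 7: pour(B -> A) -> (A=10 B=2)
Step 8: empty(A) -> (A=0 B=2)
Step 9: empty(B) -> (A=0 B=0)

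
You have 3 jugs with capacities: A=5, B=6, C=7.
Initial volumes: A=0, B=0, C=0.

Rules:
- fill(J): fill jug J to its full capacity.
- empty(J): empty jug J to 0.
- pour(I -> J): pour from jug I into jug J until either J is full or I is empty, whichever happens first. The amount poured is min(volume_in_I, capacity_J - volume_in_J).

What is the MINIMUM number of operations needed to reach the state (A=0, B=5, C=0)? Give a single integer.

BFS from (A=0, B=0, C=0). One shortest path:
  1. fill(A) -> (A=5 B=0 C=0)
  2. pour(A -> B) -> (A=0 B=5 C=0)
Reached target in 2 moves.

Answer: 2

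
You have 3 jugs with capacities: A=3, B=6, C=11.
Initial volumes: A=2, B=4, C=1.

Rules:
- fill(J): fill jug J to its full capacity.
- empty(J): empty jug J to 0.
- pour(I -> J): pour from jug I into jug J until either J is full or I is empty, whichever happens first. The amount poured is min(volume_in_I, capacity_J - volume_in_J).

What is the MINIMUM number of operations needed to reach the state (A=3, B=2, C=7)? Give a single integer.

Answer: 4

Derivation:
BFS from (A=2, B=4, C=1). One shortest path:
  1. fill(B) -> (A=2 B=6 C=1)
  2. pour(B -> C) -> (A=2 B=0 C=7)
  3. pour(A -> B) -> (A=0 B=2 C=7)
  4. fill(A) -> (A=3 B=2 C=7)
Reached target in 4 moves.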